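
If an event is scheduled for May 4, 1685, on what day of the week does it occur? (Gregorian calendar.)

Friday

Doomsday rule: the anchor day for the 1600s is Tuesday. For year 85: 85÷12 = 7 r 1, and 1÷4 = 0, so 7+1+0 = 8.
Tuesday + 8 ≡ Wednesday — that's 1685's doomsday.
In May the doomsday date is May 9.
May 4 is 5 days before May 9; 5 mod 7 = 5, so Wednesday − 5 = Friday.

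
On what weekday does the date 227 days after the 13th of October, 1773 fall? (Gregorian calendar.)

Oct 13, 1773 is a Wednesday.
227 mod 7 = 3, so 227 days after a Wednesday is Wednesday + 3 = Saturday.

Saturday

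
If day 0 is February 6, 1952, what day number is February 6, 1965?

Feb 6, 1952 → Feb 6, 1953: 366 days (Feb 29, 1952 is in that span).
Feb 6, 1953 → Feb 6, 1954: 365 days.
Feb 6, 1954 → Feb 6, 1955: 365 days.
Feb 6, 1955 → Feb 6, 1956: 365 days.
Feb 6, 1956 → Feb 6, 1957: 366 days (Feb 29, 1956 is in that span).
Feb 6, 1957 → Feb 6, 1958: 365 days.
Feb 6, 1958 → Feb 6, 1959: 365 days.
Feb 6, 1959 → Feb 6, 1960: 365 days.
Feb 6, 1960 → Feb 6, 1961: 366 days (Feb 29, 1960 is in that span).
Feb 6, 1961 → Feb 6, 1962: 365 days.
Feb 6, 1962 → Feb 6, 1963: 365 days.
Feb 6, 1963 → Feb 6, 1964: 365 days.
Feb 6, 1964 → Mar 6, 1964: 29 days (February has 29).
Mar 6, 1964 → Apr 6, 1964: 31 days (March has 31).
Apr 6, 1964 → May 6, 1964: 30 days (April has 30).
May 6, 1964 → Jun 6, 1964: 31 days (May has 31).
Jun 6, 1964 → Jul 6, 1964: 30 days (June has 30).
Jul 6, 1964 → Aug 6, 1964: 31 days (July has 31).
Aug 6, 1964 → Sep 6, 1964: 31 days (August has 31).
Sep 6, 1964 → Oct 6, 1964: 30 days (September has 30).
Oct 6, 1964 → Nov 6, 1964: 31 days (October has 31).
Nov 6, 1964 → Dec 6, 1964: 30 days (November has 30).
Dec 6, 1964 → Jan 6, 1965: 31 days (December has 31).
Jan 6, 1965 → Feb 6, 1965: 31 days.
Total: 4749 days.

4749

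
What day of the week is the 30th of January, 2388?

Saturday

Doomsday rule: the anchor day for the 2300s is Wednesday. For year 88: 88÷12 = 7 r 4, and 4÷4 = 1, so 7+4+1 = 12.
Wednesday + 12 ≡ Monday — that's 2388's doomsday.
In January the doomsday date is Jan 4 (2388 is a leap year (divisible by 4)).
Jan 30 is 26 days after Jan 4; 26 mod 7 = 5, so Monday + 5 = Saturday.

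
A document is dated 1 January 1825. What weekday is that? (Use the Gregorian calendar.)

Saturday

Doomsday rule: the anchor day for the 1800s is Friday. For year 25: 25÷12 = 2 r 1, and 1÷4 = 0, so 2+1+0 = 3.
Friday + 3 ≡ Monday — that's 1825's doomsday.
In January the doomsday date is Jan 3 (1825 is not a leap year).
Jan 1 is 2 days before Jan 3; 2 mod 7 = 2, so Monday − 2 = Saturday.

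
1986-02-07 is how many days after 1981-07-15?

1668

Jul 15, 1981 → Jul 15, 1982: 365 days.
Jul 15, 1982 → Jul 15, 1983: 365 days.
Jul 15, 1983 → Jul 15, 1984: 366 days (Feb 29, 1984 is in that span).
Jul 15, 1984 → Jul 15, 1985: 365 days.
Jul 15, 1985 → Aug 15, 1985: 31 days (July has 31).
Aug 15, 1985 → Sep 15, 1985: 31 days (August has 31).
Sep 15, 1985 → Oct 15, 1985: 30 days (September has 30).
Oct 15, 1985 → Nov 15, 1985: 31 days (October has 31).
Nov 15, 1985 → Dec 15, 1985: 30 days (November has 30).
Dec 15, 1985 → Jan 15, 1986: 31 days (December has 31).
Jan 15, 1986 → Feb 7, 1986: 23 days.
Total: 1668 days.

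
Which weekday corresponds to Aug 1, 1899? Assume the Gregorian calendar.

Doomsday rule: the anchor day for the 1800s is Friday. For year 99: 99÷12 = 8 r 3, and 3÷4 = 0, so 8+3+0 = 11.
Friday + 11 ≡ Tuesday — that's 1899's doomsday.
In August the doomsday date is Aug 8.
Aug 1 is 7 days before Aug 8; 7 mod 7 = 0, so Tuesday − 0 = Tuesday.

Tuesday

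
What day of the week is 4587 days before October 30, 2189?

Wednesday

First find the weekday of Oct 30, 2189. Doomsday rule: the anchor day for the 2100s is Sunday. For year 89: 89÷12 = 7 r 5, and 5÷4 = 1, so 7+5+1 = 13.
Sunday + 13 ≡ Saturday — that's 2189's doomsday.
In October the doomsday date is Oct 10.
Oct 30 is 20 days after Oct 10; 20 mod 7 = 6, so Saturday + 6 = Friday.
4587 mod 7 = 2, so 4587 days before a Friday is Friday − 2 = Wednesday.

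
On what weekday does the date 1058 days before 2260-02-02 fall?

Wednesday

Feb 2, 2260 is a Thursday.
1058 mod 7 = 1, so 1058 days before a Thursday is Thursday − 1 = Wednesday.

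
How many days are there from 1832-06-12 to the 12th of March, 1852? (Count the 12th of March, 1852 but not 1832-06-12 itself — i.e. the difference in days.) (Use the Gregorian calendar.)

Jun 12, 1832 → Jun 12, 1833: 365 days.
Jun 12, 1833 → Jun 12, 1834: 365 days.
Jun 12, 1834 → Jun 12, 1835: 365 days.
Jun 12, 1835 → Jun 12, 1836: 366 days (Feb 29, 1836 is in that span).
Jun 12, 1836 → Jun 12, 1837: 365 days.
Jun 12, 1837 → Jun 12, 1838: 365 days.
Jun 12, 1838 → Jun 12, 1839: 365 days.
Jun 12, 1839 → Jun 12, 1840: 366 days (Feb 29, 1840 is in that span).
Jun 12, 1840 → Jun 12, 1841: 365 days.
Jun 12, 1841 → Jun 12, 1842: 365 days.
Jun 12, 1842 → Jun 12, 1843: 365 days.
Jun 12, 1843 → Jun 12, 1844: 366 days (Feb 29, 1844 is in that span).
Jun 12, 1844 → Jun 12, 1845: 365 days.
Jun 12, 1845 → Jun 12, 1846: 365 days.
Jun 12, 1846 → Jun 12, 1847: 365 days.
Jun 12, 1847 → Jun 12, 1848: 366 days (Feb 29, 1848 is in that span).
Jun 12, 1848 → Jun 12, 1849: 365 days.
Jun 12, 1849 → Jun 12, 1850: 365 days.
Jun 12, 1850 → Jun 12, 1851: 365 days.
Jun 12, 1851 → Jul 12, 1851: 30 days (June has 30).
Jul 12, 1851 → Aug 12, 1851: 31 days (July has 31).
Aug 12, 1851 → Sep 12, 1851: 31 days (August has 31).
Sep 12, 1851 → Oct 12, 1851: 30 days (September has 30).
Oct 12, 1851 → Nov 12, 1851: 31 days (October has 31).
Nov 12, 1851 → Dec 12, 1851: 30 days (November has 30).
Dec 12, 1851 → Jan 12, 1852: 31 days (December has 31).
Jan 12, 1852 → Feb 12, 1852: 31 days (January has 31).
Feb 12, 1852 → Mar 12, 1852: 29 days.
Total: 7213 days.

7213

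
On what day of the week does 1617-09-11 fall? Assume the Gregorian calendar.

Monday

Doomsday rule: the anchor day for the 1600s is Tuesday. For year 17: 17÷12 = 1 r 5, and 5÷4 = 1, so 1+5+1 = 7.
Tuesday + 7 ≡ Tuesday — that's 1617's doomsday.
In September the doomsday date is Sep 5.
Sep 11 is 6 days after Sep 5; 6 mod 7 = 6, so Tuesday + 6 = Monday.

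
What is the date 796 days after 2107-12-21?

February 24, 2110

+366 (one year; includes Feb 29, 2108) → Dec 21, 2108 (430 left).
+365 (one year) → Dec 21, 2109 (65 left).
Dec has 31 days: +11 → Jan 1, 2110 (54 left).
Jan has 31 days: +31 → Feb 1, 2110 (23 left).
+23 → Feb 24, 2110.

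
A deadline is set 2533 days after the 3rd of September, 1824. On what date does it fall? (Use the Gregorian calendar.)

+365 (one year) → Sep 3, 1825 (2168 left).
+365 (one year) → Sep 3, 1826 (1803 left).
+365 (one year) → Sep 3, 1827 (1438 left).
+366 (one year; includes Feb 29, 1828) → Sep 3, 1828 (1072 left).
+365 (one year) → Sep 3, 1829 (707 left).
+365 (one year) → Sep 3, 1830 (342 left).
Sep has 30 days: +28 → Oct 1, 1830 (314 left).
Oct has 31 days: +31 → Nov 1, 1830 (283 left).
Nov has 30 days: +30 → Dec 1, 1830 (253 left).
Dec has 31 days: +31 → Jan 1, 1831 (222 left).
Jan has 31 days: +31 → Feb 1, 1831 (191 left).
Feb has 28 days: +28 → Mar 1, 1831 (163 left).
Mar has 31 days: +31 → Apr 1, 1831 (132 left).
Apr has 30 days: +30 → May 1, 1831 (102 left).
May has 31 days: +31 → Jun 1, 1831 (71 left).
Jun has 30 days: +30 → Jul 1, 1831 (41 left).
Jul has 31 days: +31 → Aug 1, 1831 (10 left).
+10 → Aug 11, 1831.

August 11, 1831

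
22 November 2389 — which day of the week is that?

Doomsday rule: the anchor day for the 2300s is Wednesday. For year 89: 89÷12 = 7 r 5, and 5÷4 = 1, so 7+5+1 = 13.
Wednesday + 13 ≡ Tuesday — that's 2389's doomsday.
In November the doomsday date is Nov 7.
Nov 22 is 15 days after Nov 7; 15 mod 7 = 1, so Tuesday + 1 = Wednesday.

Wednesday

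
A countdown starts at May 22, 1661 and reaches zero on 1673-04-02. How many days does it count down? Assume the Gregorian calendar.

4333

May 22, 1661 → May 22, 1662: 365 days.
May 22, 1662 → May 22, 1663: 365 days.
May 22, 1663 → May 22, 1664: 366 days (Feb 29, 1664 is in that span).
May 22, 1664 → May 22, 1665: 365 days.
May 22, 1665 → May 22, 1666: 365 days.
May 22, 1666 → May 22, 1667: 365 days.
May 22, 1667 → May 22, 1668: 366 days (Feb 29, 1668 is in that span).
May 22, 1668 → May 22, 1669: 365 days.
May 22, 1669 → May 22, 1670: 365 days.
May 22, 1670 → May 22, 1671: 365 days.
May 22, 1671 → May 22, 1672: 366 days (Feb 29, 1672 is in that span).
May 22, 1672 → Jun 22, 1672: 31 days (May has 31).
Jun 22, 1672 → Jul 22, 1672: 30 days (June has 30).
Jul 22, 1672 → Aug 22, 1672: 31 days (July has 31).
Aug 22, 1672 → Sep 22, 1672: 31 days (August has 31).
Sep 22, 1672 → Oct 22, 1672: 30 days (September has 30).
Oct 22, 1672 → Nov 22, 1672: 31 days (October has 31).
Nov 22, 1672 → Dec 22, 1672: 30 days (November has 30).
Dec 22, 1672 → Jan 22, 1673: 31 days (December has 31).
Jan 22, 1673 → Feb 22, 1673: 31 days (January has 31).
Feb 22, 1673 → Mar 22, 1673: 28 days (February has 28).
Mar 22, 1673 → Apr 2, 1673: 11 days.
Total: 4333 days.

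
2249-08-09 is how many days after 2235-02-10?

Feb 10, 2235 → Feb 10, 2236: 365 days.
Feb 10, 2236 → Feb 10, 2237: 366 days (Feb 29, 2236 is in that span).
Feb 10, 2237 → Feb 10, 2238: 365 days.
Feb 10, 2238 → Feb 10, 2239: 365 days.
Feb 10, 2239 → Feb 10, 2240: 365 days.
Feb 10, 2240 → Feb 10, 2241: 366 days (Feb 29, 2240 is in that span).
Feb 10, 2241 → Feb 10, 2242: 365 days.
Feb 10, 2242 → Feb 10, 2243: 365 days.
Feb 10, 2243 → Feb 10, 2244: 365 days.
Feb 10, 2244 → Feb 10, 2245: 366 days (Feb 29, 2244 is in that span).
Feb 10, 2245 → Feb 10, 2246: 365 days.
Feb 10, 2246 → Feb 10, 2247: 365 days.
Feb 10, 2247 → Feb 10, 2248: 365 days.
Feb 10, 2248 → Feb 10, 2249: 366 days (Feb 29, 2248 is in that span).
Feb 10, 2249 → Mar 10, 2249: 28 days (February has 28).
Mar 10, 2249 → Apr 10, 2249: 31 days (March has 31).
Apr 10, 2249 → May 10, 2249: 30 days (April has 30).
May 10, 2249 → Jun 10, 2249: 31 days (May has 31).
Jun 10, 2249 → Jul 10, 2249: 30 days (June has 30).
Jul 10, 2249 → Aug 9, 2249: 30 days.
Total: 5294 days.

5294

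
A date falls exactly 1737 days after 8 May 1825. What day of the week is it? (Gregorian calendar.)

May 8, 1825 is a Sunday.
1737 mod 7 = 1, so 1737 days after a Sunday is Sunday + 1 = Monday.

Monday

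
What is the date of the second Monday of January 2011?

January 1, 2011 is a Saturday.
The first Monday is therefore January 3 (2 days later).
The second Monday is 3 + 1×7 = January 10.

January 10, 2011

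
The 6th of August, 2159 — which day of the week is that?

Doomsday rule: the anchor day for the 2100s is Sunday. For year 59: 59÷12 = 4 r 11, and 11÷4 = 2, so 4+11+2 = 17.
Sunday + 17 ≡ Wednesday — that's 2159's doomsday.
In August the doomsday date is Aug 8.
Aug 6 is 2 days before Aug 8; 2 mod 7 = 2, so Wednesday − 2 = Monday.

Monday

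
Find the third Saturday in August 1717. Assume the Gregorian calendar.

August 1, 1717 is a Sunday.
The first Saturday is therefore August 7 (6 days later).
The third Saturday is 7 + 2×7 = August 21.

August 21, 1717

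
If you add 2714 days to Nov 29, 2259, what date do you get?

+366 (one year; includes Feb 29, 2260) → Nov 29, 2260 (2348 left).
+365 (one year) → Nov 29, 2261 (1983 left).
+365 (one year) → Nov 29, 2262 (1618 left).
+365 (one year) → Nov 29, 2263 (1253 left).
+366 (one year; includes Feb 29, 2264) → Nov 29, 2264 (887 left).
+365 (one year) → Nov 29, 2265 (522 left).
+365 (one year) → Nov 29, 2266 (157 left).
Nov has 30 days: +2 → Dec 1, 2266 (155 left).
Dec has 31 days: +31 → Jan 1, 2267 (124 left).
Jan has 31 days: +31 → Feb 1, 2267 (93 left).
Feb has 28 days: +28 → Mar 1, 2267 (65 left).
Mar has 31 days: +31 → Apr 1, 2267 (34 left).
Apr has 30 days: +30 → May 1, 2267 (4 left).
+4 → May 5, 2267.

May 5, 2267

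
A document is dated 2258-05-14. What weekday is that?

Doomsday rule: the anchor day for the 2200s is Friday. For year 58: 58÷12 = 4 r 10, and 10÷4 = 2, so 4+10+2 = 16.
Friday + 16 ≡ Sunday — that's 2258's doomsday.
In May the doomsday date is May 9.
May 14 is 5 days after May 9; 5 mod 7 = 5, so Sunday + 5 = Friday.

Friday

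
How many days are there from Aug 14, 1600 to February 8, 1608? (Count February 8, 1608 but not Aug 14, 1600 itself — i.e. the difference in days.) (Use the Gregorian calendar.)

2734

Aug 14, 1600 → Aug 14, 1601: 365 days.
Aug 14, 1601 → Aug 14, 1602: 365 days.
Aug 14, 1602 → Aug 14, 1603: 365 days.
Aug 14, 1603 → Aug 14, 1604: 366 days (Feb 29, 1604 is in that span).
Aug 14, 1604 → Aug 14, 1605: 365 days.
Aug 14, 1605 → Aug 14, 1606: 365 days.
Aug 14, 1606 → Aug 14, 1607: 365 days.
Aug 14, 1607 → Sep 14, 1607: 31 days (August has 31).
Sep 14, 1607 → Oct 14, 1607: 30 days (September has 30).
Oct 14, 1607 → Nov 14, 1607: 31 days (October has 31).
Nov 14, 1607 → Dec 14, 1607: 30 days (November has 30).
Dec 14, 1607 → Jan 14, 1608: 31 days (December has 31).
Jan 14, 1608 → Feb 8, 1608: 25 days.
Total: 2734 days.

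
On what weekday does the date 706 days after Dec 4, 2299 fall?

Sunday

First find the weekday of Dec 4, 2299. Doomsday rule: the anchor day for the 2200s is Friday. For year 99: 99÷12 = 8 r 3, and 3÷4 = 0, so 8+3+0 = 11.
Friday + 11 ≡ Tuesday — that's 2299's doomsday.
In December the doomsday date is Dec 12.
Dec 4 is 8 days before Dec 12; 8 mod 7 = 1, so Tuesday − 1 = Monday.
706 mod 7 = 6, so 706 days after a Monday is Monday + 6 = Sunday.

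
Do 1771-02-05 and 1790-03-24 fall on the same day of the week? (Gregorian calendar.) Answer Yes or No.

From Feb 5, 1771 to Mar 24, 1790 is 6987 days.
6987 mod 7 = 1, so they are different weekdays.
(Feb 5, 1771 is a Tuesday; Mar 24, 1790 is a Wednesday.)

No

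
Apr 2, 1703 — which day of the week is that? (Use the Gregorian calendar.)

Monday

Doomsday rule: the anchor day for the 1700s is Sunday. For year 03: 3÷12 = 0 r 3, and 3÷4 = 0, so 0+3+0 = 3.
Sunday + 3 ≡ Wednesday — that's 1703's doomsday.
In April the doomsday date is Apr 4.
Apr 2 is 2 days before Apr 4; 2 mod 7 = 2, so Wednesday − 2 = Monday.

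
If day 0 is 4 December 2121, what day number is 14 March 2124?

831

Dec 4, 2121 → Dec 4, 2122: 365 days.
Dec 4, 2122 → Dec 4, 2123: 365 days.
Dec 4, 2123 → Jan 4, 2124: 31 days (December has 31).
Jan 4, 2124 → Feb 4, 2124: 31 days (January has 31).
Feb 4, 2124 → Mar 4, 2124: 29 days (February has 29).
Mar 4, 2124 → Mar 14, 2124: 10 days.
Total: 831 days.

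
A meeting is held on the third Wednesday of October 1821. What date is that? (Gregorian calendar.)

October 1, 1821 is a Monday.
The first Wednesday is therefore October 3 (2 days later).
The third Wednesday is 3 + 2×7 = October 17.

October 17, 1821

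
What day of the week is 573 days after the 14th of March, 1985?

First find the weekday of Mar 14, 1985. Doomsday rule: the anchor day for the 1900s is Wednesday. For year 85: 85÷12 = 7 r 1, and 1÷4 = 0, so 7+1+0 = 8.
Wednesday + 8 ≡ Thursday — that's 1985's doomsday.
In March the doomsday date is Mar 14.
Mar 14 is the doomsday itself: Thursday.
573 mod 7 = 6, so 573 days after a Thursday is Thursday + 6 = Wednesday.

Wednesday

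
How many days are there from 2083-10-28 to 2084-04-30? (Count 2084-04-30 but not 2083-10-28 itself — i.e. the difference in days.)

185

Oct 28, 2083 → Nov 28, 2083: 31 days (October has 31).
Nov 28, 2083 → Dec 28, 2083: 30 days (November has 30).
Dec 28, 2083 → Jan 28, 2084: 31 days (December has 31).
Jan 28, 2084 → Feb 28, 2084: 31 days (January has 31).
Feb 28, 2084 → Mar 28, 2084: 29 days (February has 29).
Mar 28, 2084 → Apr 28, 2084: 31 days (March has 31).
Apr 28, 2084 → Apr 30, 2084: 2 days.
Total: 185 days.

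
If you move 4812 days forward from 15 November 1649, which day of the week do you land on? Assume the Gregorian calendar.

Thursday

First find the weekday of Nov 15, 1649. Doomsday rule: the anchor day for the 1600s is Tuesday. For year 49: 49÷12 = 4 r 1, and 1÷4 = 0, so 4+1+0 = 5.
Tuesday + 5 ≡ Sunday — that's 1649's doomsday.
In November the doomsday date is Nov 7.
Nov 15 is 8 days after Nov 7; 8 mod 7 = 1, so Sunday + 1 = Monday.
4812 mod 7 = 3, so 4812 days after a Monday is Monday + 3 = Thursday.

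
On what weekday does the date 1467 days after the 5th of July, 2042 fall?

First find the weekday of Jul 5, 2042. Doomsday rule: the anchor day for the 2000s is Tuesday. For year 42: 42÷12 = 3 r 6, and 6÷4 = 1, so 3+6+1 = 10.
Tuesday + 10 ≡ Friday — that's 2042's doomsday.
In July the doomsday date is Jul 11.
Jul 5 is 6 days before Jul 11; 6 mod 7 = 6, so Friday − 6 = Saturday.
1467 mod 7 = 4, so 1467 days after a Saturday is Saturday + 4 = Wednesday.

Wednesday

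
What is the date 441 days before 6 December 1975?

September 21, 1974

−365 (one year) → Dec 6, 1974 (76 left).
−6 → Nov 30, 1974 (end of Nov, 30 days; 70 left).
−30 → Oct 31, 1974 (end of Oct, 31 days; 40 left).
−31 → Sep 30, 1974 (end of Sep, 30 days; 9 left).
−9 → Sep 21, 1974.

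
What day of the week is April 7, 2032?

Wednesday

Doomsday rule: the anchor day for the 2000s is Tuesday. For year 32: 32÷12 = 2 r 8, and 8÷4 = 2, so 2+8+2 = 12.
Tuesday + 12 ≡ Sunday — that's 2032's doomsday.
In April the doomsday date is Apr 4.
Apr 7 is 3 days after Apr 4; 3 mod 7 = 3, so Sunday + 3 = Wednesday.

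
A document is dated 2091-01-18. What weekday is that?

Doomsday rule: the anchor day for the 2000s is Tuesday. For year 91: 91÷12 = 7 r 7, and 7÷4 = 1, so 7+7+1 = 15.
Tuesday + 15 ≡ Wednesday — that's 2091's doomsday.
In January the doomsday date is Jan 3 (2091 is not a leap year).
Jan 18 is 15 days after Jan 3; 15 mod 7 = 1, so Wednesday + 1 = Thursday.

Thursday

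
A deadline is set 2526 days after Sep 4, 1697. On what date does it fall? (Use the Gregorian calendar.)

August 5, 1704

+365 (one year) → Sep 4, 1698 (2161 left).
+365 (one year) → Sep 4, 1699 (1796 left).
+365 (one year) → Sep 4, 1700 (1431 left).
+365 (one year) → Sep 4, 1701 (1066 left).
+365 (one year) → Sep 4, 1702 (701 left).
+365 (one year) → Sep 4, 1703 (336 left).
Sep has 30 days: +27 → Oct 1, 1703 (309 left).
Oct has 31 days: +31 → Nov 1, 1703 (278 left).
Nov has 30 days: +30 → Dec 1, 1703 (248 left).
Dec has 31 days: +31 → Jan 1, 1704 (217 left).
Jan has 31 days: +31 → Feb 1, 1704 (186 left).
Feb has 29 days: +29 → Mar 1, 1704 (157 left).
Mar has 31 days: +31 → Apr 1, 1704 (126 left).
Apr has 30 days: +30 → May 1, 1704 (96 left).
May has 31 days: +31 → Jun 1, 1704 (65 left).
Jun has 30 days: +30 → Jul 1, 1704 (35 left).
Jul has 31 days: +31 → Aug 1, 1704 (4 left).
+4 → Aug 5, 1704.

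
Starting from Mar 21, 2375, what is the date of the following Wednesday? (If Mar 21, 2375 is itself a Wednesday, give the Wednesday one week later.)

March 26, 2375

Mar 21, 2375 is a Friday.
From Friday to the next Wednesday is 5 days.
Mar 21, 2375 + 5 = Mar 26, 2375.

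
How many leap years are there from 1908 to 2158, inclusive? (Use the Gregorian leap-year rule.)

Multiples of 4 in [1908,2158]: 63.
Of those, multiples of 100: 2 (not leap unless ÷400).
Multiples of 400: 1.
Leap years = 63 − 2 + 1 = 62.

62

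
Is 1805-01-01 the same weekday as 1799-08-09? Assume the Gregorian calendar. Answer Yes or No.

From Aug 9, 1799 to Jan 1, 1805 is 1971 days.
1971 mod 7 = 4, so they are different weekdays.
(Aug 9, 1799 is a Friday; Jan 1, 1805 is a Tuesday.)

No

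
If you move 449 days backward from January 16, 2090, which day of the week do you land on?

First find the weekday of Jan 16, 2090. Doomsday rule: the anchor day for the 2000s is Tuesday. For year 90: 90÷12 = 7 r 6, and 6÷4 = 1, so 7+6+1 = 14.
Tuesday + 14 ≡ Tuesday — that's 2090's doomsday.
In January the doomsday date is Jan 3 (2090 is not a leap year).
Jan 16 is 13 days after Jan 3; 13 mod 7 = 6, so Tuesday + 6 = Monday.
449 mod 7 = 1, so 449 days before a Monday is Monday − 1 = Sunday.

Sunday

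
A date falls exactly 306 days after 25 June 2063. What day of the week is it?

First find the weekday of Jun 25, 2063. Doomsday rule: the anchor day for the 2000s is Tuesday. For year 63: 63÷12 = 5 r 3, and 3÷4 = 0, so 5+3+0 = 8.
Tuesday + 8 ≡ Wednesday — that's 2063's doomsday.
In June the doomsday date is Jun 6.
Jun 25 is 19 days after Jun 6; 19 mod 7 = 5, so Wednesday + 5 = Monday.
306 mod 7 = 5, so 306 days after a Monday is Monday + 5 = Saturday.

Saturday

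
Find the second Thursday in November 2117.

November 11, 2117

November 1, 2117 is a Monday.
The first Thursday is therefore November 4 (3 days later).
The second Thursday is 4 + 1×7 = November 11.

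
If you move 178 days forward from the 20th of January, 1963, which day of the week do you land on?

Jan 20, 1963 is a Sunday.
178 mod 7 = 3, so 178 days after a Sunday is Sunday + 3 = Wednesday.

Wednesday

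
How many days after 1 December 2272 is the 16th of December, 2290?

Dec 1, 2272 → Dec 1, 2273: 365 days.
Dec 1, 2273 → Dec 1, 2274: 365 days.
Dec 1, 2274 → Dec 1, 2275: 365 days.
Dec 1, 2275 → Dec 1, 2276: 366 days (Feb 29, 2276 is in that span).
Dec 1, 2276 → Dec 1, 2277: 365 days.
Dec 1, 2277 → Dec 1, 2278: 365 days.
Dec 1, 2278 → Dec 1, 2279: 365 days.
Dec 1, 2279 → Dec 1, 2280: 366 days (Feb 29, 2280 is in that span).
Dec 1, 2280 → Dec 1, 2281: 365 days.
Dec 1, 2281 → Dec 1, 2282: 365 days.
Dec 1, 2282 → Dec 1, 2283: 365 days.
Dec 1, 2283 → Dec 1, 2284: 366 days (Feb 29, 2284 is in that span).
Dec 1, 2284 → Dec 1, 2285: 365 days.
Dec 1, 2285 → Dec 1, 2286: 365 days.
Dec 1, 2286 → Dec 1, 2287: 365 days.
Dec 1, 2287 → Dec 1, 2288: 366 days (Feb 29, 2288 is in that span).
Dec 1, 2288 → Dec 1, 2289: 365 days.
Dec 1, 2289 → Jan 1, 2290: 31 days (December has 31).
Jan 1, 2290 → Feb 1, 2290: 31 days (January has 31).
Feb 1, 2290 → Mar 1, 2290: 28 days (February has 28).
Mar 1, 2290 → Apr 1, 2290: 31 days (March has 31).
Apr 1, 2290 → May 1, 2290: 30 days (April has 30).
May 1, 2290 → Jun 1, 2290: 31 days (May has 31).
Jun 1, 2290 → Jul 1, 2290: 30 days (June has 30).
Jul 1, 2290 → Aug 1, 2290: 31 days (July has 31).
Aug 1, 2290 → Sep 1, 2290: 31 days (August has 31).
Sep 1, 2290 → Oct 1, 2290: 30 days (September has 30).
Oct 1, 2290 → Nov 1, 2290: 31 days (October has 31).
Nov 1, 2290 → Dec 1, 2290: 30 days (November has 30).
Dec 1, 2290 → Dec 16, 2290: 15 days.
Total: 6589 days.

6589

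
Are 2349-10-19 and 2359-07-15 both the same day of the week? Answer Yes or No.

From Oct 19, 2349 to Jul 15, 2359 is 3556 days.
3556 mod 7 = 0, so they are the same weekday.
(Oct 19, 2349 is a Wednesday; Jul 15, 2359 is a Wednesday.)

Yes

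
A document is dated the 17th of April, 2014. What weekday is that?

January 1, 2014 is a Wednesday.
Jan 1, 2014 → Feb 1, 2014: 31 days (January has 31).
Feb 1, 2014 → Mar 1, 2014: 28 days (February has 28).
Mar 1, 2014 → Apr 1, 2014: 31 days (March has 31).
Apr 1, 2014 → Apr 17, 2014: 16 days.
Total: 106 days.
106 mod 7 = 1, so Wednesday + 1 = Thursday.

Thursday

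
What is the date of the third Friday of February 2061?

February 18, 2061

February 1, 2061 is a Tuesday.
The first Friday is therefore February 4 (3 days later).
The third Friday is 4 + 2×7 = February 18.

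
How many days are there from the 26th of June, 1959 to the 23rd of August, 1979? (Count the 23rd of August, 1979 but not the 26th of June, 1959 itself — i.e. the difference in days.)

Jun 26, 1959 → Jun 26, 1960: 366 days (Feb 29, 1960 is in that span).
Jun 26, 1960 → Jun 26, 1961: 365 days.
Jun 26, 1961 → Jun 26, 1962: 365 days.
Jun 26, 1962 → Jun 26, 1963: 365 days.
Jun 26, 1963 → Jun 26, 1964: 366 days (Feb 29, 1964 is in that span).
Jun 26, 1964 → Jun 26, 1965: 365 days.
Jun 26, 1965 → Jun 26, 1966: 365 days.
Jun 26, 1966 → Jun 26, 1967: 365 days.
Jun 26, 1967 → Jun 26, 1968: 366 days (Feb 29, 1968 is in that span).
Jun 26, 1968 → Jun 26, 1969: 365 days.
Jun 26, 1969 → Jun 26, 1970: 365 days.
Jun 26, 1970 → Jun 26, 1971: 365 days.
Jun 26, 1971 → Jun 26, 1972: 366 days (Feb 29, 1972 is in that span).
Jun 26, 1972 → Jun 26, 1973: 365 days.
Jun 26, 1973 → Jun 26, 1974: 365 days.
Jun 26, 1974 → Jun 26, 1975: 365 days.
Jun 26, 1975 → Jun 26, 1976: 366 days (Feb 29, 1976 is in that span).
Jun 26, 1976 → Jun 26, 1977: 365 days.
Jun 26, 1977 → Jun 26, 1978: 365 days.
Jun 26, 1978 → Jun 26, 1979: 365 days.
Jun 26, 1979 → Jul 26, 1979: 30 days (June has 30).
Jul 26, 1979 → Aug 23, 1979: 28 days.
Total: 7363 days.

7363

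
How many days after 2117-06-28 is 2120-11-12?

Jun 28, 2117 → Jun 28, 2118: 365 days.
Jun 28, 2118 → Jun 28, 2119: 365 days.
Jun 28, 2119 → Jun 28, 2120: 366 days (Feb 29, 2120 is in that span).
Jun 28, 2120 → Jul 28, 2120: 30 days (June has 30).
Jul 28, 2120 → Aug 28, 2120: 31 days (July has 31).
Aug 28, 2120 → Sep 28, 2120: 31 days (August has 31).
Sep 28, 2120 → Oct 28, 2120: 30 days (September has 30).
Oct 28, 2120 → Nov 12, 2120: 15 days.
Total: 1233 days.

1233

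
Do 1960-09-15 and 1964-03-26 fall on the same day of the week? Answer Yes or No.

From Sep 15, 1960 to Mar 26, 1964 is 1288 days.
1288 mod 7 = 0, so they are the same weekday.
(Sep 15, 1960 is a Thursday; Mar 26, 1964 is a Thursday.)

Yes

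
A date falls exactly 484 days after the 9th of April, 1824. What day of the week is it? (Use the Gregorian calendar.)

Saturday

First find the weekday of Apr 9, 1824. Doomsday rule: the anchor day for the 1800s is Friday. For year 24: 24÷12 = 2 r 0, and 0÷4 = 0, so 2+0+0 = 2.
Friday + 2 ≡ Sunday — that's 1824's doomsday.
In April the doomsday date is Apr 4.
Apr 9 is 5 days after Apr 4; 5 mod 7 = 5, so Sunday + 5 = Friday.
484 mod 7 = 1, so 484 days after a Friday is Friday + 1 = Saturday.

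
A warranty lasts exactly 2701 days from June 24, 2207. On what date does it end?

November 15, 2214

+366 (one year; includes Feb 29, 2208) → Jun 24, 2208 (2335 left).
+365 (one year) → Jun 24, 2209 (1970 left).
+365 (one year) → Jun 24, 2210 (1605 left).
+365 (one year) → Jun 24, 2211 (1240 left).
+366 (one year; includes Feb 29, 2212) → Jun 24, 2212 (874 left).
+365 (one year) → Jun 24, 2213 (509 left).
+365 (one year) → Jun 24, 2214 (144 left).
Jun has 30 days: +7 → Jul 1, 2214 (137 left).
Jul has 31 days: +31 → Aug 1, 2214 (106 left).
Aug has 31 days: +31 → Sep 1, 2214 (75 left).
Sep has 30 days: +30 → Oct 1, 2214 (45 left).
Oct has 31 days: +31 → Nov 1, 2214 (14 left).
+14 → Nov 15, 2214.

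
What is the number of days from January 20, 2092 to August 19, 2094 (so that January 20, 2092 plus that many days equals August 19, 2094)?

Jan 20, 2092 → Jan 20, 2093: 366 days (Feb 29, 2092 is in that span).
Jan 20, 2093 → Jan 20, 2094: 365 days.
Jan 20, 2094 → Feb 20, 2094: 31 days (January has 31).
Feb 20, 2094 → Mar 20, 2094: 28 days (February has 28).
Mar 20, 2094 → Apr 20, 2094: 31 days (March has 31).
Apr 20, 2094 → May 20, 2094: 30 days (April has 30).
May 20, 2094 → Jun 20, 2094: 31 days (May has 31).
Jun 20, 2094 → Jul 20, 2094: 30 days (June has 30).
Jul 20, 2094 → Aug 19, 2094: 30 days.
Total: 942 days.

942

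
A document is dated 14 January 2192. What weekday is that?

Saturday

Doomsday rule: the anchor day for the 2100s is Sunday. For year 92: 92÷12 = 7 r 8, and 8÷4 = 2, so 7+8+2 = 17.
Sunday + 17 ≡ Wednesday — that's 2192's doomsday.
In January the doomsday date is Jan 4 (2192 is a leap year (divisible by 4)).
Jan 14 is 10 days after Jan 4; 10 mod 7 = 3, so Wednesday + 3 = Saturday.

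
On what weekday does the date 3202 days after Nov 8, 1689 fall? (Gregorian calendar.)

Friday

First find the weekday of Nov 8, 1689. Doomsday rule: the anchor day for the 1600s is Tuesday. For year 89: 89÷12 = 7 r 5, and 5÷4 = 1, so 7+5+1 = 13.
Tuesday + 13 ≡ Monday — that's 1689's doomsday.
In November the doomsday date is Nov 7.
Nov 8 is 1 day after Nov 7; 1 mod 7 = 1, so Monday + 1 = Tuesday.
3202 mod 7 = 3, so 3202 days after a Tuesday is Tuesday + 3 = Friday.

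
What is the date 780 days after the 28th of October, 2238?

+365 (one year) → Oct 28, 2239 (415 left).
+366 (one year; includes Feb 29, 2240) → Oct 28, 2240 (49 left).
Oct has 31 days: +4 → Nov 1, 2240 (45 left).
Nov has 30 days: +30 → Dec 1, 2240 (15 left).
+15 → Dec 16, 2240.

December 16, 2240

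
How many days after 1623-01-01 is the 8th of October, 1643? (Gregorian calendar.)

Jan 1, 1623 → Jan 1, 1624: 365 days.
Jan 1, 1624 → Jan 1, 1625: 366 days (Feb 29, 1624 is in that span).
Jan 1, 1625 → Jan 1, 1626: 365 days.
Jan 1, 1626 → Jan 1, 1627: 365 days.
Jan 1, 1627 → Jan 1, 1628: 365 days.
Jan 1, 1628 → Jan 1, 1629: 366 days (Feb 29, 1628 is in that span).
Jan 1, 1629 → Jan 1, 1630: 365 days.
Jan 1, 1630 → Jan 1, 1631: 365 days.
Jan 1, 1631 → Jan 1, 1632: 365 days.
Jan 1, 1632 → Jan 1, 1633: 366 days (Feb 29, 1632 is in that span).
Jan 1, 1633 → Jan 1, 1634: 365 days.
Jan 1, 1634 → Jan 1, 1635: 365 days.
Jan 1, 1635 → Jan 1, 1636: 365 days.
Jan 1, 1636 → Jan 1, 1637: 366 days (Feb 29, 1636 is in that span).
Jan 1, 1637 → Jan 1, 1638: 365 days.
Jan 1, 1638 → Jan 1, 1639: 365 days.
Jan 1, 1639 → Jan 1, 1640: 365 days.
Jan 1, 1640 → Jan 1, 1641: 366 days (Feb 29, 1640 is in that span).
Jan 1, 1641 → Jan 1, 1642: 365 days.
Jan 1, 1642 → Jan 1, 1643: 365 days.
Jan 1, 1643 → Feb 1, 1643: 31 days (January has 31).
Feb 1, 1643 → Mar 1, 1643: 28 days (February has 28).
Mar 1, 1643 → Apr 1, 1643: 31 days (March has 31).
Apr 1, 1643 → May 1, 1643: 30 days (April has 30).
May 1, 1643 → Jun 1, 1643: 31 days (May has 31).
Jun 1, 1643 → Jul 1, 1643: 30 days (June has 30).
Jul 1, 1643 → Aug 1, 1643: 31 days (July has 31).
Aug 1, 1643 → Sep 1, 1643: 31 days (August has 31).
Sep 1, 1643 → Oct 1, 1643: 30 days (September has 30).
Oct 1, 1643 → Oct 8, 1643: 7 days.
Total: 7585 days.

7585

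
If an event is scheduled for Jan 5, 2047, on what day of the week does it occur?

Saturday

Doomsday rule: the anchor day for the 2000s is Tuesday. For year 47: 47÷12 = 3 r 11, and 11÷4 = 2, so 3+11+2 = 16.
Tuesday + 16 ≡ Thursday — that's 2047's doomsday.
In January the doomsday date is Jan 3 (2047 is not a leap year).
Jan 5 is 2 days after Jan 3; 2 mod 7 = 2, so Thursday + 2 = Saturday.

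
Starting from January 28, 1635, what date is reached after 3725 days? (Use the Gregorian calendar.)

+365 (one year) → Jan 28, 1636 (3360 left).
+366 (one year; includes Feb 29, 1636) → Jan 28, 1637 (2994 left).
+365 (one year) → Jan 28, 1638 (2629 left).
+365 (one year) → Jan 28, 1639 (2264 left).
+365 (one year) → Jan 28, 1640 (1899 left).
+366 (one year; includes Feb 29, 1640) → Jan 28, 1641 (1533 left).
+365 (one year) → Jan 28, 1642 (1168 left).
+365 (one year) → Jan 28, 1643 (803 left).
+365 (one year) → Jan 28, 1644 (438 left).
+366 (one year; includes Feb 29, 1644) → Jan 28, 1645 (72 left).
Jan has 31 days: +4 → Feb 1, 1645 (68 left).
Feb has 28 days: +28 → Mar 1, 1645 (40 left).
Mar has 31 days: +31 → Apr 1, 1645 (9 left).
+9 → Apr 10, 1645.

April 10, 1645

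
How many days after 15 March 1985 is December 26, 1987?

Mar 15, 1985 → Mar 15, 1986: 365 days.
Mar 15, 1986 → Mar 15, 1987: 365 days.
Mar 15, 1987 → Apr 15, 1987: 31 days (March has 31).
Apr 15, 1987 → May 15, 1987: 30 days (April has 30).
May 15, 1987 → Jun 15, 1987: 31 days (May has 31).
Jun 15, 1987 → Jul 15, 1987: 30 days (June has 30).
Jul 15, 1987 → Aug 15, 1987: 31 days (July has 31).
Aug 15, 1987 → Sep 15, 1987: 31 days (August has 31).
Sep 15, 1987 → Oct 15, 1987: 30 days (September has 30).
Oct 15, 1987 → Nov 15, 1987: 31 days (October has 31).
Nov 15, 1987 → Dec 15, 1987: 30 days (November has 30).
Dec 15, 1987 → Dec 26, 1987: 11 days.
Total: 1016 days.

1016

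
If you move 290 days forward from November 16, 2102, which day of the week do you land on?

Sunday

First find the weekday of Nov 16, 2102. Doomsday rule: the anchor day for the 2100s is Sunday. For year 02: 2÷12 = 0 r 2, and 2÷4 = 0, so 0+2+0 = 2.
Sunday + 2 ≡ Tuesday — that's 2102's doomsday.
In November the doomsday date is Nov 7.
Nov 16 is 9 days after Nov 7; 9 mod 7 = 2, so Tuesday + 2 = Thursday.
290 mod 7 = 3, so 290 days after a Thursday is Thursday + 3 = Sunday.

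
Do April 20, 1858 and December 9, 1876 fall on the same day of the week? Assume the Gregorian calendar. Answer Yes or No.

From Apr 20, 1858 to Dec 9, 1876 is 6808 days.
6808 mod 7 = 4, so they are different weekdays.
(Apr 20, 1858 is a Tuesday; Dec 9, 1876 is a Saturday.)

No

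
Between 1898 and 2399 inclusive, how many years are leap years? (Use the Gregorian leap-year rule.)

Multiples of 4 in [1898,2399]: 125.
Of those, multiples of 100: 5 (not leap unless ÷400).
Multiples of 400: 1.
Leap years = 125 − 5 + 1 = 121.

121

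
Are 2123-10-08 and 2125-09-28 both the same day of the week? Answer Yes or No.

From Oct 8, 2123 to Sep 28, 2125 is 721 days.
721 mod 7 = 0, so they are the same weekday.
(Oct 8, 2123 is a Friday; Sep 28, 2125 is a Friday.)

Yes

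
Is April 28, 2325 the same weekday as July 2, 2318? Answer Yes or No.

Yes

From Jul 2, 2318 to Apr 28, 2325 is 2492 days.
2492 mod 7 = 0, so they are the same weekday.
(Jul 2, 2318 is a Tuesday; Apr 28, 2325 is a Tuesday.)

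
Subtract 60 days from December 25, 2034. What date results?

October 26, 2034

−25 → Nov 30, 2034 (end of Nov, 30 days; 35 left).
−30 → Oct 31, 2034 (end of Oct, 31 days; 5 left).
−5 → Oct 26, 2034.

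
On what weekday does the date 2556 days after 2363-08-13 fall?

Wednesday

Aug 13, 2363 is a Tuesday.
2556 mod 7 = 1, so 2556 days after a Tuesday is Tuesday + 1 = Wednesday.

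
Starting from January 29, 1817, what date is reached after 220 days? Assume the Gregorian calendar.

Jan has 31 days: +3 → Feb 1, 1817 (217 left).
Feb has 28 days: +28 → Mar 1, 1817 (189 left).
Mar has 31 days: +31 → Apr 1, 1817 (158 left).
Apr has 30 days: +30 → May 1, 1817 (128 left).
May has 31 days: +31 → Jun 1, 1817 (97 left).
Jun has 30 days: +30 → Jul 1, 1817 (67 left).
Jul has 31 days: +31 → Aug 1, 1817 (36 left).
Aug has 31 days: +31 → Sep 1, 1817 (5 left).
+5 → Sep 6, 1817.

September 6, 1817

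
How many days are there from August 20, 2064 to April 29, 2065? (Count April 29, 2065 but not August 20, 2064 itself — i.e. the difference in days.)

252

Aug 20, 2064 → Sep 20, 2064: 31 days (August has 31).
Sep 20, 2064 → Oct 20, 2064: 30 days (September has 30).
Oct 20, 2064 → Nov 20, 2064: 31 days (October has 31).
Nov 20, 2064 → Dec 20, 2064: 30 days (November has 30).
Dec 20, 2064 → Jan 20, 2065: 31 days (December has 31).
Jan 20, 2065 → Feb 20, 2065: 31 days (January has 31).
Feb 20, 2065 → Mar 20, 2065: 28 days (February has 28).
Mar 20, 2065 → Apr 20, 2065: 31 days (March has 31).
Apr 20, 2065 → Apr 29, 2065: 9 days.
Total: 252 days.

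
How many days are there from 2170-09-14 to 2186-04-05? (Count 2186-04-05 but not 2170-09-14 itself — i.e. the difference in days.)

5682

Sep 14, 2170 → Sep 14, 2171: 365 days.
Sep 14, 2171 → Sep 14, 2172: 366 days (Feb 29, 2172 is in that span).
Sep 14, 2172 → Sep 14, 2173: 365 days.
Sep 14, 2173 → Sep 14, 2174: 365 days.
Sep 14, 2174 → Sep 14, 2175: 365 days.
Sep 14, 2175 → Sep 14, 2176: 366 days (Feb 29, 2176 is in that span).
Sep 14, 2176 → Sep 14, 2177: 365 days.
Sep 14, 2177 → Sep 14, 2178: 365 days.
Sep 14, 2178 → Sep 14, 2179: 365 days.
Sep 14, 2179 → Sep 14, 2180: 366 days (Feb 29, 2180 is in that span).
Sep 14, 2180 → Sep 14, 2181: 365 days.
Sep 14, 2181 → Sep 14, 2182: 365 days.
Sep 14, 2182 → Sep 14, 2183: 365 days.
Sep 14, 2183 → Sep 14, 2184: 366 days (Feb 29, 2184 is in that span).
Sep 14, 2184 → Sep 14, 2185: 365 days.
Sep 14, 2185 → Oct 14, 2185: 30 days (September has 30).
Oct 14, 2185 → Nov 14, 2185: 31 days (October has 31).
Nov 14, 2185 → Dec 14, 2185: 30 days (November has 30).
Dec 14, 2185 → Jan 14, 2186: 31 days (December has 31).
Jan 14, 2186 → Feb 14, 2186: 31 days (January has 31).
Feb 14, 2186 → Mar 14, 2186: 28 days (February has 28).
Mar 14, 2186 → Apr 5, 2186: 22 days.
Total: 5682 days.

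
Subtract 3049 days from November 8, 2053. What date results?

July 4, 2045

−365 (one year) → Nov 8, 2052 (2684 left).
−366 (one year; includes Feb 29, 2052) → Nov 8, 2051 (2318 left).
−365 (one year) → Nov 8, 2050 (1953 left).
−365 (one year) → Nov 8, 2049 (1588 left).
−365 (one year) → Nov 8, 2048 (1223 left).
−366 (one year; includes Feb 29, 2048) → Nov 8, 2047 (857 left).
−365 (one year) → Nov 8, 2046 (492 left).
−365 (one year) → Nov 8, 2045 (127 left).
−8 → Oct 31, 2045 (end of Oct, 31 days; 119 left).
−31 → Sep 30, 2045 (end of Sep, 30 days; 88 left).
−30 → Aug 31, 2045 (end of Aug, 31 days; 58 left).
−31 → Jul 31, 2045 (end of Jul, 31 days; 27 left).
−27 → Jul 4, 2045.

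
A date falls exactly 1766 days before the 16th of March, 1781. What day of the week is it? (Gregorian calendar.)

Wednesday

Mar 16, 1781 is a Friday.
1766 mod 7 = 2, so 1766 days before a Friday is Friday − 2 = Wednesday.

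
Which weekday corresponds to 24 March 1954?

Wednesday

Doomsday rule: the anchor day for the 1900s is Wednesday. For year 54: 54÷12 = 4 r 6, and 6÷4 = 1, so 4+6+1 = 11.
Wednesday + 11 ≡ Sunday — that's 1954's doomsday.
In March the doomsday date is Mar 14.
Mar 24 is 10 days after Mar 14; 10 mod 7 = 3, so Sunday + 3 = Wednesday.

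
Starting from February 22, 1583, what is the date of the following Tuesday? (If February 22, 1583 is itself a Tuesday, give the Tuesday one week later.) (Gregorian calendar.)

Feb 22, 1583 is a Tuesday.
From Tuesday to the next Tuesday is 7 days.
Feb 22, 1583 + 7 = Mar 1, 1583.

March 1, 1583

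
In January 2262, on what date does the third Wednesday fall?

January 15, 2262

January 1, 2262 is a Wednesday.
The first Wednesday is therefore January 1 (same day).
The third Wednesday is 1 + 2×7 = January 15.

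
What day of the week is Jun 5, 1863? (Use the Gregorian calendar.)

Doomsday rule: the anchor day for the 1800s is Friday. For year 63: 63÷12 = 5 r 3, and 3÷4 = 0, so 5+3+0 = 8.
Friday + 8 ≡ Saturday — that's 1863's doomsday.
In June the doomsday date is Jun 6.
Jun 5 is 1 day before Jun 6; 1 mod 7 = 1, so Saturday − 1 = Friday.

Friday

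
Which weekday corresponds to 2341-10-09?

Thursday

Doomsday rule: the anchor day for the 2300s is Wednesday. For year 41: 41÷12 = 3 r 5, and 5÷4 = 1, so 3+5+1 = 9.
Wednesday + 9 ≡ Friday — that's 2341's doomsday.
In October the doomsday date is Oct 10.
Oct 9 is 1 day before Oct 10; 1 mod 7 = 1, so Friday − 1 = Thursday.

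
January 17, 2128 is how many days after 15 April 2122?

Apr 15, 2122 → Apr 15, 2123: 365 days.
Apr 15, 2123 → Apr 15, 2124: 366 days (Feb 29, 2124 is in that span).
Apr 15, 2124 → Apr 15, 2125: 365 days.
Apr 15, 2125 → Apr 15, 2126: 365 days.
Apr 15, 2126 → Apr 15, 2127: 365 days.
Apr 15, 2127 → May 15, 2127: 30 days (April has 30).
May 15, 2127 → Jun 15, 2127: 31 days (May has 31).
Jun 15, 2127 → Jul 15, 2127: 30 days (June has 30).
Jul 15, 2127 → Aug 15, 2127: 31 days (July has 31).
Aug 15, 2127 → Sep 15, 2127: 31 days (August has 31).
Sep 15, 2127 → Oct 15, 2127: 30 days (September has 30).
Oct 15, 2127 → Nov 15, 2127: 31 days (October has 31).
Nov 15, 2127 → Dec 15, 2127: 30 days (November has 30).
Dec 15, 2127 → Jan 15, 2128: 31 days (December has 31).
Jan 15, 2128 → Jan 17, 2128: 2 days.
Total: 2103 days.

2103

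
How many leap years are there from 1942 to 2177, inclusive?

Multiples of 4 in [1942,2177]: 59.
Of those, multiples of 100: 2 (not leap unless ÷400).
Multiples of 400: 1.
Leap years = 59 − 2 + 1 = 58.

58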